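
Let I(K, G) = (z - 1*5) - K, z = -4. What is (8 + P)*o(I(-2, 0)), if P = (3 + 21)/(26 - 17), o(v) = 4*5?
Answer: 640/3 ≈ 213.33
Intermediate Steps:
I(K, G) = -9 - K (I(K, G) = (-4 - 1*5) - K = (-4 - 5) - K = -9 - K)
o(v) = 20
P = 8/3 (P = 24/9 = 24*(⅑) = 8/3 ≈ 2.6667)
(8 + P)*o(I(-2, 0)) = (8 + 8/3)*20 = (32/3)*20 = 640/3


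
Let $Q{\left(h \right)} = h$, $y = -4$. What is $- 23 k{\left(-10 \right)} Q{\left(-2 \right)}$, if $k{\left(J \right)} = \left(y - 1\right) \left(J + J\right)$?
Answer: $4600$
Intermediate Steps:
$k{\left(J \right)} = - 10 J$ ($k{\left(J \right)} = \left(-4 - 1\right) \left(J + J\right) = - 5 \cdot 2 J = - 10 J$)
$- 23 k{\left(-10 \right)} Q{\left(-2 \right)} = - 23 \left(\left(-10\right) \left(-10\right)\right) \left(-2\right) = \left(-23\right) 100 \left(-2\right) = \left(-2300\right) \left(-2\right) = 4600$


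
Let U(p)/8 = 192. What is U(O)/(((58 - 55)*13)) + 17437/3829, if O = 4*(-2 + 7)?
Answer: 312447/7111 ≈ 43.939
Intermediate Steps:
O = 20 (O = 4*5 = 20)
U(p) = 1536 (U(p) = 8*192 = 1536)
U(O)/(((58 - 55)*13)) + 17437/3829 = 1536/(((58 - 55)*13)) + 17437/3829 = 1536/((3*13)) + 17437*(1/3829) = 1536/39 + 2491/547 = 1536*(1/39) + 2491/547 = 512/13 + 2491/547 = 312447/7111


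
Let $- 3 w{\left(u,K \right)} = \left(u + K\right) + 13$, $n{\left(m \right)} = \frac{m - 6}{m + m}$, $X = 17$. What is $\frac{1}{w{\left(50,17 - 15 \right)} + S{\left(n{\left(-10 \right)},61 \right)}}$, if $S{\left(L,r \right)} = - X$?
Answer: $- \frac{3}{116} \approx -0.025862$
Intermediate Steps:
$n{\left(m \right)} = \frac{-6 + m}{2 m}$
$S{\left(L,r \right)} = -17$ ($S{\left(L,r \right)} = \left(-1\right) 17 = -17$)
$w{\left(u,K \right)} = - \frac{13}{3} - \frac{K}{3} - \frac{u}{3}$ ($w{\left(u,K \right)} = - \frac{\left(u + K\right) + 13}{3} = - \frac{\left(K + u\right) + 13}{3} = - \frac{13 + K + u}{3} = - \frac{13}{3} - \frac{K}{3} - \frac{u}{3}$)
$\frac{1}{w{\left(50,17 - 15 \right)} + S{\left(n{\left(-10 \right)},61 \right)}} = \frac{1}{\left(- \frac{13}{3} - \frac{17 - 15}{3} - \frac{50}{3}\right) - 17} = \frac{1}{\left(- \frac{13}{3} - \frac{2}{3} - \frac{50}{3}\right) - 17} = \frac{1}{- \frac{65}{3} - 17} = \frac{1}{- \frac{116}{3}} = - \frac{3}{116}$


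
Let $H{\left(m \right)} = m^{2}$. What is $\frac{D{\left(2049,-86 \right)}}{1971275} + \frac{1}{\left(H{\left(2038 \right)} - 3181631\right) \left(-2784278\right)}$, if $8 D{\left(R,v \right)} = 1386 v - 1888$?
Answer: $- \frac{20476799455510586}{2666935538615748925} \approx -0.007678$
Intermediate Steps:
$D{\left(R,v \right)} = -236 + \frac{693 v}{4}$ ($D{\left(R,v \right)} = \frac{1386 v - 1888}{8} = \frac{-1888 + 1386 v}{8} = -236 + \frac{693 v}{4}$)
$\frac{D{\left(2049,-86 \right)}}{1971275} + \frac{1}{\left(H{\left(2038 \right)} - 3181631\right) \left(-2784278\right)} = \frac{-236 + \frac{693}{4} \left(-86\right)}{1971275} + \frac{1}{\left(2038^{2} - 3181631\right) \left(-2784278\right)} = \left(-236 - \frac{29799}{2}\right) \frac{1}{1971275} + \frac{1}{4153444 - 3181631} \left(- \frac{1}{2784278}\right) = \left(- \frac{30271}{2}\right) \frac{1}{1971275} + \frac{1}{971813} \left(- \frac{1}{2784278}\right) = - \frac{30271}{3942550} + \frac{1}{971813} \left(- \frac{1}{2784278}\right) = - \frac{30271}{3942550} - \frac{1}{2705797556014} = - \frac{20476799455510586}{2666935538615748925}$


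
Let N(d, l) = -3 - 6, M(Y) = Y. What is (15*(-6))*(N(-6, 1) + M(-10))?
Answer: 1710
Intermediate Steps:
N(d, l) = -9
(15*(-6))*(N(-6, 1) + M(-10)) = (15*(-6))*(-9 - 10) = -90*(-19) = 1710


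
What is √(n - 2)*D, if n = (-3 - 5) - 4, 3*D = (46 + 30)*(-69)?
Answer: -1748*I*√14 ≈ -6540.4*I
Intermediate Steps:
D = -1748 (D = ((46 + 30)*(-69))/3 = (76*(-69))/3 = (⅓)*(-5244) = -1748)
n = -12 (n = -8 - 4 = -12)
√(n - 2)*D = √(-12 - 2)*(-1748) = √(-14)*(-1748) = (I*√14)*(-1748) = -1748*I*√14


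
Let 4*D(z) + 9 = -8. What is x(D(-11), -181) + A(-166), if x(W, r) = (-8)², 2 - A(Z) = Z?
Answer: 232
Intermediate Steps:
D(z) = -17/4 (D(z) = -9/4 + (¼)*(-8) = -9/4 - 2 = -17/4)
A(Z) = 2 - Z
x(W, r) = 64
x(D(-11), -181) + A(-166) = 64 + (2 - 1*(-166)) = 64 + (2 + 166) = 64 + 168 = 232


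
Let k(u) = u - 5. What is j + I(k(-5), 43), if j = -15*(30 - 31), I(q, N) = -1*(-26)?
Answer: 41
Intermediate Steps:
k(u) = -5 + u
I(q, N) = 26
j = 15 (j = -15*(-1) = 15)
j + I(k(-5), 43) = 15 + 26 = 41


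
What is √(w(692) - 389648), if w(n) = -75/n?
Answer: I*√46647112943/346 ≈ 624.22*I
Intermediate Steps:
√(w(692) - 389648) = √(-75/692 - 389648) = √(-269636491/692) = I*√46647112943/346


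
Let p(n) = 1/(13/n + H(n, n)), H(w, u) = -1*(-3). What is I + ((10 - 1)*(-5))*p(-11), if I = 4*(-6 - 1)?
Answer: -211/4 ≈ -52.750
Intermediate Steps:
H(w, u) = 3
p(n) = 1/(3 + 13/n) (p(n) = 1/(13/n + 3) = 1/(3 + 13/n))
I = -28 (I = 4*(-7) = -28)
I + ((10 - 1)*(-5))*p(-11) = -28 + ((10 - 1)*(-5))*(-11/(13 + 3*(-11))) = -28 + (9*(-5))*(-11/(13 - 33)) = -28 - (-495)/(-20) = -28 - (-495)*(-1)/20 = -28 - 45*11/20 = -28 - 99/4 = -211/4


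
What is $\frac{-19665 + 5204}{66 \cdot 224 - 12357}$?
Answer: $- \frac{14461}{2427} \approx -5.9584$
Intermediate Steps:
$\frac{-19665 + 5204}{66 \cdot 224 - 12357} = - \frac{14461}{14784 - 12357} = - \frac{14461}{2427}$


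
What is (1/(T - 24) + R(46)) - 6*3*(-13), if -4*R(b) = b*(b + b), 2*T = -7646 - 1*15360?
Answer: -9498249/11527 ≈ -824.00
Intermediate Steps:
T = -11503 (T = (-7646 - 1*15360)/2 = (-7646 - 15360)/2 = (½)*(-23006) = -11503)
R(b) = -b²/2 (R(b) = -b*(b + b)/4 = -b*2*b/4 = -b²/2)
(1/(T - 24) + R(46)) - 6*3*(-13) = (1/(-11503 - 24) - ½*46²) - 6*3*(-13) = (1/(-11527) - ½*2116) - 18*(-13) = (-1/11527 - 1058) + 234 = -12195567/11527 + 234 = -9498249/11527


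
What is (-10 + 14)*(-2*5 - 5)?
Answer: -60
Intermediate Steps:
(-10 + 14)*(-2*5 - 5) = 4*(-10 - 5) = 4*(-15) = -60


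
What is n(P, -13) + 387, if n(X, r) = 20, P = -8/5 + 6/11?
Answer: 407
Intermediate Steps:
P = -58/55 (P = -8*⅕ + 6*(1/11) = -8/5 + 6/11 = -58/55 ≈ -1.0545)
n(P, -13) + 387 = 20 + 387 = 407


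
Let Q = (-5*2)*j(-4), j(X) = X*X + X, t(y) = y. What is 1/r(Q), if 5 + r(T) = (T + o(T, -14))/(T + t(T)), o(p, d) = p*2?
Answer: -2/7 ≈ -0.28571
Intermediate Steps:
o(p, d) = 2*p
j(X) = X + X**2 (j(X) = X**2 + X = X + X**2)
Q = -120 (Q = (-5*2)*(-4*(1 - 4)) = -(-40)*(-3) = -10*12 = -120)
r(T) = -7/2 (r(T) = -5 + (T + 2*T)/(T + T) = -5 + (3*T)/((2*T)) = -5 + (3*T)*(1/(2*T)) = -5 + 3/2 = -7/2)
1/r(Q) = 1/(-7/2) = -2/7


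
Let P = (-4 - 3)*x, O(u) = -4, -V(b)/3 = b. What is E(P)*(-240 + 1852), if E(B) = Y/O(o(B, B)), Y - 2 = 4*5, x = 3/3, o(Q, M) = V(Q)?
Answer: -8866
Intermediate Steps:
V(b) = -3*b
o(Q, M) = -3*Q
x = 1 (x = 3*(1/3) = 1)
P = -7 (P = (-4 - 3)*1 = -7*1 = -7)
Y = 22 (Y = 2 + 4*5 = 2 + 20 = 22)
E(B) = -11/2 (E(B) = 22/(-4) = 22*(-1/4) = -11/2)
E(P)*(-240 + 1852) = -11*(-240 + 1852)/2 = -11/2*1612 = -8866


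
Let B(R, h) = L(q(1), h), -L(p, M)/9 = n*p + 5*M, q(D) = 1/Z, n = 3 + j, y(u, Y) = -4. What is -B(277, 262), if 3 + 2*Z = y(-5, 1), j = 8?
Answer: 82332/7 ≈ 11762.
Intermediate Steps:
n = 11 (n = 3 + 8 = 11)
Z = -7/2 (Z = -3/2 + (1/2)*(-4) = -3/2 - 2 = -7/2 ≈ -3.5000)
q(D) = -2/7 (q(D) = 1/(-7/2) = -2/7)
L(p, M) = -99*p - 45*M (L(p, M) = -9*(11*p + 5*M) = -9*(5*M + 11*p) = -99*p - 45*M)
B(R, h) = 198/7 - 45*h (B(R, h) = -99*(-2/7) - 45*h = 198/7 - 45*h)
-B(277, 262) = -(198/7 - 45*262) = -(198/7 - 11790) = -1*(-82332/7) = 82332/7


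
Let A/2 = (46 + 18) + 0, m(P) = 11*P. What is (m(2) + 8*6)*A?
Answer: 8960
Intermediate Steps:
A = 128 (A = 2*((46 + 18) + 0) = 2*(64 + 0) = 2*64 = 128)
(m(2) + 8*6)*A = (11*2 + 8*6)*128 = (22 + 48)*128 = 70*128 = 8960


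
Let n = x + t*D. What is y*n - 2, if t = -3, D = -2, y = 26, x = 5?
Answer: 284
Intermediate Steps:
n = 11 (n = 5 - 3*(-2) = 5 + 6 = 11)
y*n - 2 = 26*11 - 2 = 286 - 2 = 284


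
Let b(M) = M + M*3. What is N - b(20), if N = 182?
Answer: 102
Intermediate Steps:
b(M) = 4*M (b(M) = M + 3*M = 4*M)
N - b(20) = 182 - 4*20 = 182 - 1*80 = 182 - 80 = 102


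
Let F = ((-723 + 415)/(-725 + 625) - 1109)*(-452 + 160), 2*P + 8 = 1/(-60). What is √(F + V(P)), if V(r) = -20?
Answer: 2*√2018179/5 ≈ 568.25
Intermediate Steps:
P = -481/120 (P = -4 + (½)/(-60) = -4 + (½)*(-1/60) = -4 - 1/120 = -481/120 ≈ -4.0083)
F = 8073216/25 (F = (-308/(-100) - 1109)*(-292) = (-308*(-1/100) - 1109)*(-292) = (77/25 - 1109)*(-292) = -27648/25*(-292) = 8073216/25 ≈ 3.2293e+5)
√(F + V(P)) = √(8073216/25 - 20) = √(8072716/25) = 2*√2018179/5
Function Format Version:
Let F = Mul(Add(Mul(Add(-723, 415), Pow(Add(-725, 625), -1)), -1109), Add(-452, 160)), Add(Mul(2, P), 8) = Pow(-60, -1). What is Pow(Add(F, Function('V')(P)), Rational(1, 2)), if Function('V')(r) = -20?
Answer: Mul(Rational(2, 5), Pow(2018179, Rational(1, 2))) ≈ 568.25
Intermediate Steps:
P = Rational(-481, 120) (P = Add(-4, Mul(Rational(1, 2), Pow(-60, -1))) = Add(-4, Mul(Rational(1, 2), Rational(-1, 60))) = Add(-4, Rational(-1, 120)) = Rational(-481, 120) ≈ -4.0083)
F = Rational(8073216, 25) (F = Mul(Add(Mul(-308, Pow(-100, -1)), -1109), -292) = Mul(Add(Mul(-308, Rational(-1, 100)), -1109), -292) = Mul(Add(Rational(77, 25), -1109), -292) = Mul(Rational(-27648, 25), -292) = Rational(8073216, 25) ≈ 3.2293e+5)
Pow(Add(F, Function('V')(P)), Rational(1, 2)) = Pow(Add(Rational(8073216, 25), -20), Rational(1, 2)) = Pow(Rational(8072716, 25), Rational(1, 2)) = Mul(Rational(2, 5), Pow(2018179, Rational(1, 2)))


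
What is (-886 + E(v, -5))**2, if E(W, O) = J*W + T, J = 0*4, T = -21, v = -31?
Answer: 822649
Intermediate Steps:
J = 0
E(W, O) = -21 (E(W, O) = 0*W - 21 = 0 - 21 = -21)
(-886 + E(v, -5))**2 = (-886 - 21)**2 = (-907)**2 = 822649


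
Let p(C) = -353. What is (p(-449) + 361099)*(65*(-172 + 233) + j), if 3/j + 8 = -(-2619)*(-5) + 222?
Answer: 18424438898852/12881 ≈ 1.4304e+9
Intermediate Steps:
j = -3/12881 (j = 3/(-8 + (-(-2619)*(-5) + 222)) = 3/(-8 + (-291*45 + 222)) = 3/(-8 + (-13095 + 222)) = 3/(-8 - 12873) = 3/(-12881) = 3*(-1/12881) = -3/12881 ≈ -0.00023290)
(p(-449) + 361099)*(65*(-172 + 233) + j) = (-353 + 361099)*(65*(-172 + 233) - 3/12881) = 360746*(65*61 - 3/12881) = 360746*(3965 - 3/12881) = 360746*(51073162/12881) = 18424438898852/12881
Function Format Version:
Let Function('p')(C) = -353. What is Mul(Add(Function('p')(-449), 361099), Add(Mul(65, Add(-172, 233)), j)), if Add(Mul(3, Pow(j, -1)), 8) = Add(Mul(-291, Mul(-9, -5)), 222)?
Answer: Rational(18424438898852, 12881) ≈ 1.4304e+9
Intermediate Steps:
j = Rational(-3, 12881) (j = Mul(3, Pow(Add(-8, Add(Mul(-291, Mul(-9, -5)), 222)), -1)) = Mul(3, Pow(Add(-8, Add(Mul(-291, 45), 222)), -1)) = Mul(3, Pow(Add(-8, Add(-13095, 222)), -1)) = Mul(3, Pow(Add(-8, -12873), -1)) = Mul(3, Pow(-12881, -1)) = Mul(3, Rational(-1, 12881)) = Rational(-3, 12881) ≈ -0.00023290)
Mul(Add(Function('p')(-449), 361099), Add(Mul(65, Add(-172, 233)), j)) = Mul(Add(-353, 361099), Add(Mul(65, Add(-172, 233)), Rational(-3, 12881))) = Mul(360746, Add(Mul(65, 61), Rational(-3, 12881))) = Mul(360746, Add(3965, Rational(-3, 12881))) = Mul(360746, Rational(51073162, 12881)) = Rational(18424438898852, 12881)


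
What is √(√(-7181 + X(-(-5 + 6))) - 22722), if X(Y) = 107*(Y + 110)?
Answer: √(-22722 + 3*√498) ≈ 150.52*I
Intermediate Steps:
X(Y) = 11770 + 107*Y (X(Y) = 107*(110 + Y) = 11770 + 107*Y)
√(√(-7181 + X(-(-5 + 6))) - 22722) = √(√(-7181 + (11770 + 107*(-(-5 + 6)))) - 22722) = √(√(-7181 + (11770 + 107*(-1*1))) - 22722) = √(√(-7181 + (11770 + 107*(-1))) - 22722) = √(√(-7181 + (11770 - 107)) - 22722) = √(√(-7181 + 11663) - 22722) = √(√4482 - 22722) = √(3*√498 - 22722) = √(-22722 + 3*√498)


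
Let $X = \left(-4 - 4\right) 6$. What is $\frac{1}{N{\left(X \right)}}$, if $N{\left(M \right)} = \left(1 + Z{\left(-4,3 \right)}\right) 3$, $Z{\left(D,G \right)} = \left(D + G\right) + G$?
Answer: $\frac{1}{9} \approx 0.11111$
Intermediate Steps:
$Z{\left(D,G \right)} = D + 2 G$
$X = -48$ ($X = \left(-8\right) 6 = -48$)
$N{\left(M \right)} = 9$ ($N{\left(M \right)} = \left(1 + \left(-4 + 2 \cdot 3\right)\right) 3 = \left(1 + \left(-4 + 6\right)\right) 3 = \left(1 + 2\right) 3 = 3 \cdot 3 = 9$)
$\frac{1}{N{\left(X \right)}} = \frac{1}{9}$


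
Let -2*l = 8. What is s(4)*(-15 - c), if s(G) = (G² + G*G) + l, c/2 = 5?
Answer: -700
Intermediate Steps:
l = -4 (l = -½*8 = -4)
c = 10 (c = 2*5 = 10)
s(G) = -4 + 2*G² (s(G) = (G² + G*G) - 4 = (G² + G²) - 4 = 2*G² - 4 = -4 + 2*G²)
s(4)*(-15 - c) = (-4 + 2*4²)*(-15 - 1*10) = (-4 + 2*16)*(-15 - 10) = (-4 + 32)*(-25) = 28*(-25) = -700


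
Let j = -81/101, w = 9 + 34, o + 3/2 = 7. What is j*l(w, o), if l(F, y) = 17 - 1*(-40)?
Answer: -4617/101 ≈ -45.713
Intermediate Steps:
o = 11/2 (o = -3/2 + 7 = 11/2 ≈ 5.5000)
w = 43
l(F, y) = 57 (l(F, y) = 17 + 40 = 57)
j = -81/101 (j = -81*1/101 = -81/101 ≈ -0.80198)
j*l(w, o) = -81/101*57 = -4617/101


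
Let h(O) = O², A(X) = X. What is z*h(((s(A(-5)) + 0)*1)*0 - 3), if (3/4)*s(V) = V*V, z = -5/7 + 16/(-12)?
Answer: -129/7 ≈ -18.429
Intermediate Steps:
z = -43/21 (z = -5*⅐ + 16*(-1/12) = -5/7 - 4/3 = -43/21 ≈ -2.0476)
s(V) = 4*V²/3 (s(V) = 4*(V*V)/3 = 4*V²/3)
z*h(((s(A(-5)) + 0)*1)*0 - 3) = -43*((((4/3)*(-5)² + 0)*1)*0 - 3)²/21 = -43*((((4/3)*25 + 0)*1)*0 - 3)²/21 = -43*(((100/3 + 0)*1)*0 - 3)²/21 = -43*(((100/3)*1)*0 - 3)²/21 = -43*((100/3)*0 - 3)²/21 = -43*(0 - 3)²/21 = -43/21*(-3)² = -43/21*9 = -129/7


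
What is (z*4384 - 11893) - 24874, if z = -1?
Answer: -41151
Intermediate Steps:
(z*4384 - 11893) - 24874 = (-1*4384 - 11893) - 24874 = (-4384 - 11893) - 24874 = -16277 - 24874 = -41151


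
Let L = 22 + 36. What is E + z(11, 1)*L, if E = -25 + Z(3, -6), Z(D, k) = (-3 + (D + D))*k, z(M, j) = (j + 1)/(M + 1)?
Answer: -100/3 ≈ -33.333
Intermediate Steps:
z(M, j) = (1 + j)/(1 + M)
L = 58
Z(D, k) = k*(-3 + 2*D) (Z(D, k) = (-3 + 2*D)*k = k*(-3 + 2*D))
E = -43 (E = -25 - 6*(-3 + 2*3) = -25 - 6*(-3 + 6) = -25 - 6*3 = -25 - 18 = -43)
E + z(11, 1)*L = -43 + ((1 + 1)/(1 + 11))*58 = -43 + (2/12)*58 = -43 + ((1/12)*2)*58 = -43 + (⅙)*58 = -43 + 29/3 = -100/3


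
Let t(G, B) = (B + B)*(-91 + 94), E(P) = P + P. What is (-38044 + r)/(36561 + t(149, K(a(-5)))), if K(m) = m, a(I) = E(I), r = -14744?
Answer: -17596/12167 ≈ -1.4462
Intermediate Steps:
E(P) = 2*P
a(I) = 2*I
t(G, B) = 6*B (t(G, B) = (2*B)*3 = 6*B)
(-38044 + r)/(36561 + t(149, K(a(-5)))) = (-38044 - 14744)/(36561 + 6*(2*(-5))) = -52788/(36561 + 6*(-10)) = -52788/(36561 - 60) = -52788/36501 = -52788*1/36501 = -17596/12167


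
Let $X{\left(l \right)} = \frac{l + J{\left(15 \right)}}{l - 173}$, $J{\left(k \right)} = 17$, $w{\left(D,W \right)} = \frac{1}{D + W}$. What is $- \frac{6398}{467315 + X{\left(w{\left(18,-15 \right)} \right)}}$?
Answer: $- \frac{1657082}{121034559} \approx -0.013691$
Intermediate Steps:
$X{\left(l \right)} = \frac{17 + l}{-173 + l}$ ($X{\left(l \right)} = \frac{l + 17}{l - 173} = \frac{17 + l}{-173 + l}$)
$- \frac{6398}{467315 + X{\left(w{\left(18,-15 \right)} \right)}} = - \frac{6398}{467315 + \frac{17 + \frac{1}{18 - 15}}{-173 + \frac{1}{18 - 15}}} = - \frac{6398}{467315 + \frac{17 + \frac{1}{3}}{-173 + \frac{1}{3}}} = - \frac{6398}{467315 + \frac{1}{- \frac{518}{3}} \cdot \frac{52}{3}} = - \frac{6398}{467315 - \frac{26}{259}} = - \frac{6398}{\frac{121034559}{259}} = \left(-6398\right) \frac{259}{121034559} = - \frac{1657082}{121034559}$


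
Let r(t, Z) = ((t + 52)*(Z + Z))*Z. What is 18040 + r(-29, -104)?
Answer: 515576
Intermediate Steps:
r(t, Z) = 2*Z²*(52 + t) (r(t, Z) = ((52 + t)*(2*Z))*Z = (2*Z*(52 + t))*Z = 2*Z²*(52 + t))
18040 + r(-29, -104) = 18040 + 2*(-104)²*(52 - 29) = 18040 + 2*10816*23 = 18040 + 497536 = 515576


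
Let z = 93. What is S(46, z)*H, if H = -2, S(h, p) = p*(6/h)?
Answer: -558/23 ≈ -24.261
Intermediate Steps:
S(h, p) = 6*p/h
S(46, z)*H = (6*93/46)*(-2) = (6*93*(1/46))*(-2) = (279/23)*(-2) = -558/23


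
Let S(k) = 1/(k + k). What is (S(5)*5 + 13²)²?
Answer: 114921/4 ≈ 28730.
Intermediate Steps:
S(k) = 1/(2*k)
(S(5)*5 + 13²)² = (((½)/5)*5 + 13²)² = (((½)*(⅕))*5 + 169)² = ((⅒)*5 + 169)² = (½ + 169)² = (339/2)² = 114921/4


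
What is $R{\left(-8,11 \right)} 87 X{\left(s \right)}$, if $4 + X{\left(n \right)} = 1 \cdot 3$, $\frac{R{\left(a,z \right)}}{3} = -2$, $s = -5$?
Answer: $522$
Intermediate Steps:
$R{\left(a,z \right)} = -6$ ($R{\left(a,z \right)} = 3 \left(-2\right) = -6$)
$X{\left(n \right)} = -1$ ($X{\left(n \right)} = -4 + 1 \cdot 3 = -4 + 3 = -1$)
$R{\left(-8,11 \right)} 87 X{\left(s \right)} = \left(-6\right) 87 \left(-1\right) = \left(-522\right) \left(-1\right) = 522$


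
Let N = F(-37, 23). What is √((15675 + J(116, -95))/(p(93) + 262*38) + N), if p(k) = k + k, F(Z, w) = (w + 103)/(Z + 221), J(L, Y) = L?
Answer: √121981672747/233266 ≈ 1.4973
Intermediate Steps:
F(Z, w) = (103 + w)/(221 + Z)
p(k) = 2*k
N = 63/92 (N = (103 + 23)/(221 - 37) = 126/184 = (1/184)*126 = 63/92 ≈ 0.68478)
√((15675 + J(116, -95))/(p(93) + 262*38) + N) = √((15675 + 116)/(2*93 + 262*38) + 63/92) = √(15791/(186 + 9956) + 63/92) = √(15791/10142 + 63/92) = √(1045859/466532) = √121981672747/233266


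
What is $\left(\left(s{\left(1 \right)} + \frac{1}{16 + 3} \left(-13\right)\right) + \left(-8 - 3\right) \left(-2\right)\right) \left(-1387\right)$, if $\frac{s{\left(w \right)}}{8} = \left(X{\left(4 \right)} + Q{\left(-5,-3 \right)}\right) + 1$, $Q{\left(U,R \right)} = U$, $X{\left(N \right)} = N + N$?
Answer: $-73949$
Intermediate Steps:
$X{\left(N \right)} = 2 N$
$s{\left(w \right)} = 32$ ($s{\left(w \right)} = 8 \left(\left(2 \cdot 4 - 5\right) + 1\right) = 8 \left(\left(8 - 5\right) + 1\right) = 8 \left(3 + 1\right) = 8 \cdot 4 = 32$)
$\left(\left(s{\left(1 \right)} + \frac{1}{16 + 3} \left(-13\right)\right) + \left(-8 - 3\right) \left(-2\right)\right) \left(-1387\right) = \left(\left(32 + \frac{1}{16 + 3} \left(-13\right)\right) + \left(-8 - 3\right) \left(-2\right)\right) \left(-1387\right) = \left(\left(32 + \frac{1}{19} \left(-13\right)\right) - -22\right) \left(-1387\right) = \left(\left(32 + \frac{1}{19} \left(-13\right)\right) + 22\right) \left(-1387\right) = \left(\left(32 - \frac{13}{19}\right) + 22\right) \left(-1387\right) = \left(\frac{595}{19} + 22\right) \left(-1387\right) = \frac{1013}{19} \left(-1387\right) = -73949$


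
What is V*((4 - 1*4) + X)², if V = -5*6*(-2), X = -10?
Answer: 6000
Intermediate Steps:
V = 60 (V = -30*(-2) = 60)
V*((4 - 1*4) + X)² = 60*((4 - 1*4) - 10)² = 60*((4 - 4) - 10)² = 60*(0 - 10)² = 60*(-10)² = 60*100 = 6000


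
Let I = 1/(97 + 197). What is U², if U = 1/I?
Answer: 86436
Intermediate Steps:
I = 1/294 ≈ 0.0034014
U = 294 (U = 1/(1/294) = 294)
U² = 294² = 86436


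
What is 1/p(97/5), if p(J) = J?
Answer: 5/97 ≈ 0.051546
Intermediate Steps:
1/p(97/5) = 1/(97/5) = 5/97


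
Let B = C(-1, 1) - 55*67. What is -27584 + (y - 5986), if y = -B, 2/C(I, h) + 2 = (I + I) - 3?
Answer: -209193/7 ≈ -29885.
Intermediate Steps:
C(I, h) = 2/(-5 + 2*I) (C(I, h) = 2/(-2 + ((I + I) - 3)) = 2/(-2 + (2*I - 3)) = 2/(-2 + (-3 + 2*I)) = 2/(-5 + 2*I))
B = -25797/7 (B = 2/(-5 + 2*(-1)) - 55*67 = 2/(-5 - 2) - 3685 = 2/(-7) - 3685 = 2*(-1/7) - 3685 = -2/7 - 3685 = -25797/7 ≈ -3685.3)
y = 25797/7 (y = -1*(-25797/7) = 25797/7 ≈ 3685.3)
-27584 + (y - 5986) = -27584 + (25797/7 - 5986) = -27584 - 16105/7 = -209193/7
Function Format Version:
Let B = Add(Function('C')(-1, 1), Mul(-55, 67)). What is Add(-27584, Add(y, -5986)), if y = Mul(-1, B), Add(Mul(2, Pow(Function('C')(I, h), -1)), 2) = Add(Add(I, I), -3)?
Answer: Rational(-209193, 7) ≈ -29885.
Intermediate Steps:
Function('C')(I, h) = Mul(2, Pow(Add(-5, Mul(2, I)), -1)) (Function('C')(I, h) = Mul(2, Pow(Add(-2, Add(Add(I, I), -3)), -1)) = Mul(2, Pow(Add(-2, Add(Mul(2, I), -3)), -1)) = Mul(2, Pow(Add(-2, Add(-3, Mul(2, I))), -1)) = Mul(2, Pow(Add(-5, Mul(2, I)), -1)))
B = Rational(-25797, 7) (B = Add(Mul(2, Pow(Add(-5, Mul(2, -1)), -1)), Mul(-55, 67)) = Add(Mul(2, Pow(Add(-5, -2), -1)), -3685) = Add(Mul(2, Pow(-7, -1)), -3685) = Add(Mul(2, Rational(-1, 7)), -3685) = Add(Rational(-2, 7), -3685) = Rational(-25797, 7) ≈ -3685.3)
y = Rational(25797, 7) (y = Mul(-1, Rational(-25797, 7)) = Rational(25797, 7) ≈ 3685.3)
Add(-27584, Add(y, -5986)) = Add(-27584, Add(Rational(25797, 7), -5986)) = Add(-27584, Rational(-16105, 7)) = Rational(-209193, 7)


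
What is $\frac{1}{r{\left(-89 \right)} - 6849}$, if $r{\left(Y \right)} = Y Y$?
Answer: $\frac{1}{1072} \approx 0.00093284$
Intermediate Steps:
$r{\left(Y \right)} = Y^{2}$
$\frac{1}{r{\left(-89 \right)} - 6849} = \frac{1}{\left(-89\right)^{2} - 6849} = \frac{1}{7921 - 6849} = \frac{1}{1072}$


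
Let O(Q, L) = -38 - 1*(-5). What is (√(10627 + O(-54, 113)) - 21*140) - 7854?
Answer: -10794 + √10594 ≈ -10691.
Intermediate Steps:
O(Q, L) = -33 (O(Q, L) = -38 + 5 = -33)
(√(10627 + O(-54, 113)) - 21*140) - 7854 = (√(10627 - 33) - 21*140) - 7854 = (√10594 - 2940) - 7854 = (-2940 + √10594) - 7854 = -10794 + √10594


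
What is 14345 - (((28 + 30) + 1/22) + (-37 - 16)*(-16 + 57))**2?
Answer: -2158004861/484 ≈ -4.4587e+6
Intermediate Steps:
14345 - (((28 + 30) + 1/22) + (-37 - 16)*(-16 + 57))**2 = 14345 - ((58 + 1/22) - 53*41)**2 = 14345 - (1277/22 - 2173)**2 = 14345 - (-46529/22)**2 = 14345 - 1*2164947841/484 = 14345 - 2164947841/484 = -2158004861/484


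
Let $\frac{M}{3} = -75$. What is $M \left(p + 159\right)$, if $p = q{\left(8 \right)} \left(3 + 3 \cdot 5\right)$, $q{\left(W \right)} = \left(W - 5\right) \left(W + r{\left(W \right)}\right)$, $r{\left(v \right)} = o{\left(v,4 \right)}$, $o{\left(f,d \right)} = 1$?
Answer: $-145125$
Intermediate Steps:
$M = -225$ ($M = 3 \left(-75\right) = -225$)
$r{\left(v \right)} = 1$
$q{\left(W \right)} = \left(1 + W\right) \left(-5 + W\right)$ ($q{\left(W \right)} = \left(W - 5\right) \left(W + 1\right) = \left(-5 + W\right) \left(1 + W\right) = \left(1 + W\right) \left(-5 + W\right)$)
$p = 486$ ($p = \left(-5 + 8^{2} - 32\right) \left(3 + 3 \cdot 5\right) = \left(-5 + 64 - 32\right) \left(3 + 15\right) = 27 \cdot 18 = 486$)
$M \left(p + 159\right) = - 225 \left(486 + 159\right) = \left(-225\right) 645 = -145125$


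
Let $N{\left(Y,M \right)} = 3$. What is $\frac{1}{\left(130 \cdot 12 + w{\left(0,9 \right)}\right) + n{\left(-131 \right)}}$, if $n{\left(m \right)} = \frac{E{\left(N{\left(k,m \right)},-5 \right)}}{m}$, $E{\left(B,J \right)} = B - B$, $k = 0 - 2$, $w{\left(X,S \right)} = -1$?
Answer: $\frac{1}{1559} \approx 0.00064144$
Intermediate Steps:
$k = -2$
$E{\left(B,J \right)} = 0$
$n{\left(m \right)} = 0$ ($n{\left(m \right)} = \frac{0}{m} = 0$)
$\frac{1}{\left(130 \cdot 12 + w{\left(0,9 \right)}\right) + n{\left(-131 \right)}} = \frac{1}{\left(130 \cdot 12 - 1\right) + 0} = \frac{1}{\left(1560 - 1\right) + 0} = \frac{1}{1559 + 0} = \frac{1}{1559}$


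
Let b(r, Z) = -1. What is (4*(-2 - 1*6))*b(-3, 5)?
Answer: 32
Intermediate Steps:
(4*(-2 - 1*6))*b(-3, 5) = (4*(-2 - 1*6))*(-1) = (4*(-2 - 6))*(-1) = (4*(-8))*(-1) = -32*(-1) = 32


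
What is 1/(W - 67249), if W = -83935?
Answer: -1/151184 ≈ -6.6145e-6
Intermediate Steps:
1/(W - 67249) = 1/(-83935 - 67249) = 1/(-151184) = -1/151184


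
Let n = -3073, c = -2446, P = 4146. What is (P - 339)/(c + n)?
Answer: -3807/5519 ≈ -0.68980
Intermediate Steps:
(P - 339)/(c + n) = (4146 - 339)/(-2446 - 3073) = 3807/(-5519) = 3807*(-1/5519) = -3807/5519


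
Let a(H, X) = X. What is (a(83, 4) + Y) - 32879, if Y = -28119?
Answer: -60994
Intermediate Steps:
(a(83, 4) + Y) - 32879 = (4 - 28119) - 32879 = -28115 - 32879 = -60994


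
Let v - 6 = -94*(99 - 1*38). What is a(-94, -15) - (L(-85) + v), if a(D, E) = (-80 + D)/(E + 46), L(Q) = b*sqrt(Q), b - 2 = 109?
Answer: 177394/31 - 111*I*sqrt(85) ≈ 5722.4 - 1023.4*I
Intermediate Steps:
b = 111 (b = 2 + 109 = 111)
v = -5728 (v = 6 - 94*(99 - 1*38) = 6 - 94*(99 - 38) = 6 - 94*61 = 6 - 5734 = -5728)
L(Q) = 111*sqrt(Q)
a(D, E) = (-80 + D)/(46 + E)
a(-94, -15) - (L(-85) + v) = (-80 - 94)/(46 - 15) - (111*sqrt(-85) - 5728) = -174/31 - (111*(I*sqrt(85)) - 5728) = (1/31)*(-174) - (111*I*sqrt(85) - 5728) = -174/31 - (-5728 + 111*I*sqrt(85)) = -174/31 + (5728 - 111*I*sqrt(85)) = 177394/31 - 111*I*sqrt(85)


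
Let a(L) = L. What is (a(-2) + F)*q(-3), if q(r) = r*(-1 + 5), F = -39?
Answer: 492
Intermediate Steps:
q(r) = 4*r (q(r) = r*4 = 4*r)
(a(-2) + F)*q(-3) = (-2 - 39)*(4*(-3)) = -41*(-12) = 492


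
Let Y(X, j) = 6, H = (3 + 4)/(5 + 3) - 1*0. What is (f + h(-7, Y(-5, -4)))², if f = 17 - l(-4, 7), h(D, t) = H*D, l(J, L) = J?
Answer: 14161/64 ≈ 221.27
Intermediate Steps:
H = 7/8 (H = 7/8 + 0 = 7/8 ≈ 0.87500)
h(D, t) = 7*D/8
f = 21 (f = 17 - 1*(-4) = 17 + 4 = 21)
(f + h(-7, Y(-5, -4)))² = (21 + (7/8)*(-7))² = (21 - 49/8)² = (119/8)² = 14161/64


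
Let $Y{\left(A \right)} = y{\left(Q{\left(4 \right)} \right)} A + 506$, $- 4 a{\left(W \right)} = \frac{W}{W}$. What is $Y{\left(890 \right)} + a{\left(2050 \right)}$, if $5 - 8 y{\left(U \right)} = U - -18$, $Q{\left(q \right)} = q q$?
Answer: $- \frac{5441}{2} \approx -2720.5$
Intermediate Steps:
$a{\left(W \right)} = - \frac{1}{4}$ ($a{\left(W \right)} = - \frac{W \frac{1}{W}}{4} = \left(- \frac{1}{4}\right) 1 = - \frac{1}{4}$)
$Q{\left(q \right)} = q^{2}$
$y{\left(U \right)} = - \frac{13}{8} - \frac{U}{8}$ ($y{\left(U \right)} = \frac{5}{8} - \frac{U - -18}{8} = \frac{5}{8} - \frac{U + 18}{8} = \frac{5}{8} - \frac{18 + U}{8} = \frac{5}{8} - \left(\frac{9}{4} + \frac{U}{8}\right) = - \frac{13}{8} - \frac{U}{8}$)
$Y{\left(A \right)} = 506 - \frac{29 A}{8}$ ($Y{\left(A \right)} = \left(- \frac{13}{8} - \frac{4^{2}}{8}\right) A + 506 = \left(- \frac{13}{8} - 2\right) A + 506 = - \frac{29 A}{8} + 506 = 506 - \frac{29 A}{8}$)
$Y{\left(890 \right)} + a{\left(2050 \right)} = \left(506 - \frac{12905}{4}\right) - \frac{1}{4} = - \frac{10881}{4} - \frac{1}{4} = - \frac{5441}{2}$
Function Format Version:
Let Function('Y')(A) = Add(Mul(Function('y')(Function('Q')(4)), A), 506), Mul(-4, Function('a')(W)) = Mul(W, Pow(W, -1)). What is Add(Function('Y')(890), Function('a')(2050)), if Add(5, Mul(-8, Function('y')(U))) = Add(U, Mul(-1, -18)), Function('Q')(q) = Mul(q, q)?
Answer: Rational(-5441, 2) ≈ -2720.5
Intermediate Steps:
Function('a')(W) = Rational(-1, 4) (Function('a')(W) = Mul(Rational(-1, 4), Mul(W, Pow(W, -1))) = Mul(Rational(-1, 4), 1) = Rational(-1, 4))
Function('Q')(q) = Pow(q, 2)
Function('y')(U) = Add(Rational(-13, 8), Mul(Rational(-1, 8), U)) (Function('y')(U) = Add(Rational(5, 8), Mul(Rational(-1, 8), Add(U, Mul(-1, -18)))) = Add(Rational(5, 8), Mul(Rational(-1, 8), Add(U, 18))) = Add(Rational(5, 8), Mul(Rational(-1, 8), Add(18, U))) = Add(Rational(5, 8), Add(Rational(-9, 4), Mul(Rational(-1, 8), U))) = Add(Rational(-13, 8), Mul(Rational(-1, 8), U)))
Function('Y')(A) = Add(506, Mul(Rational(-29, 8), A)) (Function('Y')(A) = Add(Mul(Add(Rational(-13, 8), Mul(Rational(-1, 8), Pow(4, 2))), A), 506) = Add(Mul(Add(Rational(-13, 8), Mul(Rational(-1, 8), 16)), A), 506) = Add(Mul(Add(Rational(-13, 8), -2), A), 506) = Add(Mul(Rational(-29, 8), A), 506) = Add(506, Mul(Rational(-29, 8), A)))
Add(Function('Y')(890), Function('a')(2050)) = Add(Add(506, Mul(Rational(-29, 8), 890)), Rational(-1, 4)) = Add(Add(506, Rational(-12905, 4)), Rational(-1, 4)) = Add(Rational(-10881, 4), Rational(-1, 4)) = Rational(-5441, 2)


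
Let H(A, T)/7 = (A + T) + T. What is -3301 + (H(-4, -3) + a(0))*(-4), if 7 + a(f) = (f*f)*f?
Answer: -2993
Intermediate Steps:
H(A, T) = 7*A + 14*T (H(A, T) = 7*((A + T) + T) = 7*(A + 2*T) = 7*A + 14*T)
a(f) = -7 + f³ (a(f) = -7 + (f*f)*f = -7 + f²*f = -7 + f³)
-3301 + (H(-4, -3) + a(0))*(-4) = -3301 + ((7*(-4) + 14*(-3)) + (-7 + 0³))*(-4) = -3301 + ((-28 - 42) + (-7 + 0))*(-4) = -3301 + (-70 - 7)*(-4) = -3301 - 77*(-4) = -3301 + 308 = -2993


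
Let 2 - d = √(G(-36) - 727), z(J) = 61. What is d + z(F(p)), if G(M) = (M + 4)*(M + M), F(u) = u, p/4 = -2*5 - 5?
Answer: 63 - √1577 ≈ 23.289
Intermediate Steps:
p = -60 (p = 4*(-2*5 - 5) = 4*(-10 - 5) = 4*(-15) = -60)
G(M) = 2*M*(4 + M) (G(M) = (4 + M)*(2*M) = 2*M*(4 + M))
d = 2 - √1577 (d = 2 - √(2*(-36)*(4 - 36) - 727) = 2 - √(2*(-36)*(-32) - 727) = 2 - √(2304 - 727) = 2 - √1577 ≈ -37.711)
d + z(F(p)) = (2 - √1577) + 61 = 63 - √1577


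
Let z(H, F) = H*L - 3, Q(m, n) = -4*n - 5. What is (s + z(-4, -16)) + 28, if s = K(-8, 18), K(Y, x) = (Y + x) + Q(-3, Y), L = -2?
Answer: 70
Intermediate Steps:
Q(m, n) = -5 - 4*n
K(Y, x) = -5 + x - 3*Y (K(Y, x) = (Y + x) + (-5 - 4*Y) = -5 + x - 3*Y)
s = 37 (s = -5 + 18 - 3*(-8) = -5 + 18 + 24 = 37)
z(H, F) = -3 - 2*H (z(H, F) = H*(-2) - 3 = -2*H - 3 = -3 - 2*H)
(s + z(-4, -16)) + 28 = (37 + (-3 - 2*(-4))) + 28 = (37 + (-3 + 8)) + 28 = (37 + 5) + 28 = 42 + 28 = 70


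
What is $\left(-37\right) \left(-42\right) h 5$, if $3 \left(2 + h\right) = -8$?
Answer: $-36260$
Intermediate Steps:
$h = - \frac{14}{3}$ ($h = -2 + \frac{1}{3} \left(-8\right) = -2 - \frac{8}{3} = - \frac{14}{3} \approx -4.6667$)
$\left(-37\right) \left(-42\right) h 5 = \left(-37\right) \left(-42\right) \left(\left(- \frac{14}{3}\right) 5\right) = 1554 \left(- \frac{70}{3}\right) = -36260$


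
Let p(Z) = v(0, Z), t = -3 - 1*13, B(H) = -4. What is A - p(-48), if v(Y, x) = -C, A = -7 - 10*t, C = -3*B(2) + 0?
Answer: 165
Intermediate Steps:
t = -16 (t = -3 - 13 = -16)
C = 12 (C = -3*(-4) + 0 = 12 + 0 = 12)
A = 153 (A = -7 - 10*(-16) = -7 + 160 = 153)
v(Y, x) = -12 (v(Y, x) = -1*12 = -12)
p(Z) = -12
A - p(-48) = 153 - 1*(-12) = 153 + 12 = 165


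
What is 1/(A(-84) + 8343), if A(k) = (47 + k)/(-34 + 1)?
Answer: 33/275356 ≈ 0.00011984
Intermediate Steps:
A(k) = -47/33 - k/33 (A(k) = (47 + k)/(-33) = (47 + k)*(-1/33) = -47/33 - k/33)
1/(A(-84) + 8343) = 1/((-47/33 - 1/33*(-84)) + 8343) = 1/((-47/33 + 28/11) + 8343) = 1/(37/33 + 8343) = 1/(275356/33) = 33/275356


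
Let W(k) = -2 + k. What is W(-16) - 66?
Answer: -84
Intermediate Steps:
W(-16) - 66 = (-2 - 16) - 66 = -18 - 66 = -84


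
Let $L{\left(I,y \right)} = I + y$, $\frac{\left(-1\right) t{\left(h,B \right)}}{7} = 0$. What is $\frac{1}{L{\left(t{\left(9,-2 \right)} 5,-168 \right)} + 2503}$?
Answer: $\frac{1}{2335} \approx 0.00042827$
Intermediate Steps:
$t{\left(h,B \right)} = 0$ ($t{\left(h,B \right)} = \left(-7\right) 0 = 0$)
$\frac{1}{L{\left(t{\left(9,-2 \right)} 5,-168 \right)} + 2503} = \frac{1}{\left(0 \cdot 5 - 168\right) + 2503} = \frac{1}{\left(0 - 168\right) + 2503} = \frac{1}{-168 + 2503} = \frac{1}{2335}$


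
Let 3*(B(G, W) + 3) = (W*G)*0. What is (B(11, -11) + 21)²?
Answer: 324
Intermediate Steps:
B(G, W) = -3 (B(G, W) = -3 + ((W*G)*0)/3 = -3 + ((G*W)*0)/3 = -3 + (⅓)*0 = -3 + 0 = -3)
(B(11, -11) + 21)² = (-3 + 21)² = 18² = 324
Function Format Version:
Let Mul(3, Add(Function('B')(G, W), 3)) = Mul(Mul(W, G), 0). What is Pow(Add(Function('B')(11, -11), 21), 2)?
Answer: 324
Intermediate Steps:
Function('B')(G, W) = -3 (Function('B')(G, W) = Add(-3, Mul(Rational(1, 3), Mul(Mul(W, G), 0))) = Add(-3, Mul(Rational(1, 3), Mul(Mul(G, W), 0))) = Add(-3, Mul(Rational(1, 3), 0)) = Add(-3, 0) = -3)
Pow(Add(Function('B')(11, -11), 21), 2) = Pow(Add(-3, 21), 2) = Pow(18, 2) = 324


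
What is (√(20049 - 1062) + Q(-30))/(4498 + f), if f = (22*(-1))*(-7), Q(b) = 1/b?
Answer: -1/139560 + √18987/4652 ≈ 0.029613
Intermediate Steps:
f = 154 (f = -22*(-7) = 154)
(√(20049 - 1062) + Q(-30))/(4498 + f) = (√(20049 - 1062) + 1/(-30))/(4498 + 154) = (√18987 - 1/30)/4652 = (-1/30 + √18987)*(1/4652) = -1/139560 + √18987/4652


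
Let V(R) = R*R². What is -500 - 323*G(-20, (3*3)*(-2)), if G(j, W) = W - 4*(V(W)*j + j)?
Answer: 150678354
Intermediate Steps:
V(R) = R³
G(j, W) = W - 4*j - 4*j*W³ (G(j, W) = W - 4*(W³*j + j) = W - 4*(j*W³ + j) = W - 4*(j + j*W³) = W + (-4*j - 4*j*W³) = W - 4*j - 4*j*W³)
-500 - 323*G(-20, (3*3)*(-2)) = -500 - 323*((3*3)*(-2) - 4*(-20) - 4*(-20)*((3*3)*(-2))³) = -500 - 323*(9*(-2) + 80 - 4*(-20)*(9*(-2))³) = -500 - 323*(-18 + 80 - 4*(-20)*(-18)³) = -500 - 323*(-18 + 80 - 4*(-20)*(-5832)) = -500 - 323*(-18 + 80 - 466560) = -500 - 323*(-466498) = -500 + 150678854 = 150678354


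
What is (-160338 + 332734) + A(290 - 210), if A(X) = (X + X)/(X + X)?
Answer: 172397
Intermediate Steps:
A(X) = 1 (A(X) = (2*X)/((2*X)) = (2*X)*(1/(2*X)) = 1)
(-160338 + 332734) + A(290 - 210) = (-160338 + 332734) + 1 = 172396 + 1 = 172397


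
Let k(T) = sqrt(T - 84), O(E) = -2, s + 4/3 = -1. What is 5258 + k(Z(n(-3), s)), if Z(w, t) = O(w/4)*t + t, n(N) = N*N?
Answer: 5258 + 7*I*sqrt(15)/3 ≈ 5258.0 + 9.037*I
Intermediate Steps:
s = -7/3 (s = -4/3 - 1 = -7/3 ≈ -2.3333)
n(N) = N**2
Z(w, t) = -t (Z(w, t) = -2*t + t = -t)
k(T) = sqrt(-84 + T)
5258 + k(Z(n(-3), s)) = 5258 + sqrt(-84 - 1*(-7/3)) = 5258 + sqrt(-84 + 7/3) = 5258 + sqrt(-245/3) = 5258 + 7*I*sqrt(15)/3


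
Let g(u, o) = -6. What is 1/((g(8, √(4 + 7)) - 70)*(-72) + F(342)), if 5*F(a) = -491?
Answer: 5/26869 ≈ 0.00018609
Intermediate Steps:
F(a) = -491/5 (F(a) = (⅕)*(-491) = -491/5)
1/((g(8, √(4 + 7)) - 70)*(-72) + F(342)) = 1/((-6 - 70)*(-72) - 491/5) = 1/(-76*(-72) - 491/5) = 1/(5472 - 491/5) = 1/(26869/5) = 5/26869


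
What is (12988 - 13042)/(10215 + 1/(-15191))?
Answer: -410157/77588032 ≈ -0.0052863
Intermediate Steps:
(12988 - 13042)/(10215 + 1/(-15191)) = -54/(10215 - 1/15191) = -54/155176064/15191 = -54*15191/155176064 = -410157/77588032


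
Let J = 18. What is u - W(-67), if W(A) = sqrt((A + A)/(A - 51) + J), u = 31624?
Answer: 31624 - sqrt(66611)/59 ≈ 31620.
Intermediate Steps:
W(A) = sqrt(18 + 2*A/(-51 + A)) (W(A) = sqrt((A + A)/(A - 51) + 18) = sqrt((2*A)/(-51 + A) + 18) = sqrt(2*A/(-51 + A) + 18) = sqrt(18 + 2*A/(-51 + A)))
u - W(-67) = 31624 - sqrt(2)*sqrt((-459 + 10*(-67))/(-51 - 67)) = 31624 - sqrt(2)*sqrt((-459 - 670)/(-118)) = 31624 - sqrt(2)*sqrt(-1/118*(-1129)) = 31624 - sqrt(2)*sqrt(1129/118) = 31624 - sqrt(2)*sqrt(133222)/118 = 31624 - sqrt(66611)/59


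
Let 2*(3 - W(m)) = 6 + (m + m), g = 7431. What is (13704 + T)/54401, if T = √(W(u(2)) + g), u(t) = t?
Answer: 13704/54401 + √7429/54401 ≈ 0.25349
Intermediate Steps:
W(m) = -m (W(m) = 3 - (6 + (m + m))/2 = 3 - (6 + 2*m)/2 = 3 + (-3 - m) = -m)
T = √7429 (T = √(-1*2 + 7431) = √(-2 + 7431) = √7429 ≈ 86.192)
(13704 + T)/54401 = (13704 + √7429)/54401 = (13704 + √7429)*(1/54401) = 13704/54401 + √7429/54401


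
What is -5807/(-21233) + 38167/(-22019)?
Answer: -682535578/467529427 ≈ -1.4599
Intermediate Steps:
-5807/(-21233) + 38167/(-22019) = -5807*(-1/21233) + 38167*(-1/22019) = 5807/21233 - 38167/22019 = -682535578/467529427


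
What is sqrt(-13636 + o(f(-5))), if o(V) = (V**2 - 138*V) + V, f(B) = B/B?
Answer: 2*I*sqrt(3443) ≈ 117.35*I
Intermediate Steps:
f(B) = 1
o(V) = V**2 - 137*V
sqrt(-13636 + o(f(-5))) = sqrt(-13636 + 1*(-137 + 1)) = sqrt(-13636 + 1*(-136)) = sqrt(-13636 - 136) = sqrt(-13772) = 2*I*sqrt(3443)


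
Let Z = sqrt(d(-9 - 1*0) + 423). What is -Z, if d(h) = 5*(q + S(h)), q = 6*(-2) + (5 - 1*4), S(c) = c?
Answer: -sqrt(323) ≈ -17.972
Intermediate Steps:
q = -11 (q = -12 + (5 - 4) = -12 + 1 = -11)
d(h) = -55 + 5*h (d(h) = 5*(-11 + h) = -55 + 5*h)
Z = sqrt(323) (Z = sqrt((-55 + 5*(-9 - 1*0)) + 423) = sqrt((-55 + 5*(-9 + 0)) + 423) = sqrt((-55 + 5*(-9)) + 423) = sqrt((-55 - 45) + 423) = sqrt(-100 + 423) = sqrt(323) ≈ 17.972)
-Z = -sqrt(323)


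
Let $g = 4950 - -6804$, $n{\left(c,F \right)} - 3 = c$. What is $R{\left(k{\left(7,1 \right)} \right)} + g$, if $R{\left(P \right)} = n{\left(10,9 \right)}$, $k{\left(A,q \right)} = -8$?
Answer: $11767$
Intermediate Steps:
$n{\left(c,F \right)} = 3 + c$
$R{\left(P \right)} = 13$ ($R{\left(P \right)} = 3 + 10 = 13$)
$g = 11754$ ($g = 4950 + 6804 = 11754$)
$R{\left(k{\left(7,1 \right)} \right)} + g = 13 + 11754 = 11767$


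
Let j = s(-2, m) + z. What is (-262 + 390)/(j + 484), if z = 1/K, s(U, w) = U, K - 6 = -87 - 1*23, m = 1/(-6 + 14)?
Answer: 13312/50127 ≈ 0.26557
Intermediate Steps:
m = ⅛ (m = 1/8 = ⅛ ≈ 0.12500)
K = -104 (K = 6 + (-87 - 1*23) = 6 + (-87 - 23) = 6 - 110 = -104)
z = -1/104 (z = 1/(-104) = -1/104 ≈ -0.0096154)
j = -209/104 (j = -2 - 1/104 = -209/104 ≈ -2.0096)
(-262 + 390)/(j + 484) = (-262 + 390)/(-209/104 + 484) = 128/(50127/104) = 128*(104/50127) = 13312/50127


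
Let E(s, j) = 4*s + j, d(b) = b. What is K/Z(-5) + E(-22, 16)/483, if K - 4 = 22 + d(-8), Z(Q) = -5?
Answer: -3018/805 ≈ -3.7491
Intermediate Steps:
E(s, j) = j + 4*s
K = 18 (K = 4 + (22 - 8) = 4 + 14 = 18)
K/Z(-5) + E(-22, 16)/483 = 18/(-5) + (16 + 4*(-22))/483 = 18*(-1/5) + (16 - 88)*(1/483) = -18/5 - 72*1/483 = -18/5 - 24/161 = -3018/805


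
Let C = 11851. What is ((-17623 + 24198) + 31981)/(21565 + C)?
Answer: 9639/8354 ≈ 1.1538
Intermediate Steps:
((-17623 + 24198) + 31981)/(21565 + C) = ((-17623 + 24198) + 31981)/(21565 + 11851) = (6575 + 31981)/33416 = 38556*(1/33416) = 9639/8354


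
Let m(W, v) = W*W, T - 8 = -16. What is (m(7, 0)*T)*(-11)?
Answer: 4312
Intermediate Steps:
T = -8 (T = 8 - 16 = -8)
m(W, v) = W²
(m(7, 0)*T)*(-11) = (7²*(-8))*(-11) = (49*(-8))*(-11) = -392*(-11) = 4312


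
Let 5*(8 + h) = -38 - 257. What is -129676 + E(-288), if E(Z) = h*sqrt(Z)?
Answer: -129676 - 804*I*sqrt(2) ≈ -1.2968e+5 - 1137.0*I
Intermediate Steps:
h = -67 (h = -8 + (-38 - 257)/5 = -8 + (1/5)*(-295) = -8 - 59 = -67)
E(Z) = -67*sqrt(Z)
-129676 + E(-288) = -129676 - 804*I*sqrt(2)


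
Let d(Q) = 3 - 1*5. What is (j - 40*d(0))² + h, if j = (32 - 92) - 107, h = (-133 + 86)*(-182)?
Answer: 16123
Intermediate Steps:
d(Q) = -2 (d(Q) = 3 - 5 = -2)
h = 8554 (h = -47*(-182) = 8554)
j = -167 (j = -60 - 107 = -167)
(j - 40*d(0))² + h = (-167 - 40*(-2))² + 8554 = (-167 + 80)² + 8554 = (-87)² + 8554 = 7569 + 8554 = 16123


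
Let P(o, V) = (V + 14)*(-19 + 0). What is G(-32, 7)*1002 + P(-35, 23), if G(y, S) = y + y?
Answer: -64831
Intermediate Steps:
P(o, V) = -266 - 19*V (P(o, V) = (14 + V)*(-19) = -266 - 19*V)
G(y, S) = 2*y
G(-32, 7)*1002 + P(-35, 23) = (2*(-32))*1002 + (-266 - 19*23) = -64*1002 + (-266 - 437) = -64128 - 703 = -64831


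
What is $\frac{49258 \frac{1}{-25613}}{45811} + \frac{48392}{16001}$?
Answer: $\frac{56780310686798}{18774887645143} \approx 3.0243$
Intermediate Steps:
$\frac{49258 \frac{1}{-25613}}{45811} + \frac{48392}{16001} = 49258 \left(- \frac{1}{25613}\right) \frac{1}{45811} + 48392 \cdot \frac{1}{16001} = \left(- \frac{49258}{25613}\right) \frac{1}{45811} + \frac{48392}{16001} = - \frac{49258}{1173357143} + \frac{48392}{16001} = \frac{56780310686798}{18774887645143}$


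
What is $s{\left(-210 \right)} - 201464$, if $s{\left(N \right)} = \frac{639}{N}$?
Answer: $- \frac{14102693}{70} \approx -2.0147 \cdot 10^{5}$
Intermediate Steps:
$s{\left(-210 \right)} - 201464 = \frac{639}{-210} - 201464 = 639 \left(- \frac{1}{210}\right) - 201464 = - \frac{213}{70} - 201464 = - \frac{14102693}{70}$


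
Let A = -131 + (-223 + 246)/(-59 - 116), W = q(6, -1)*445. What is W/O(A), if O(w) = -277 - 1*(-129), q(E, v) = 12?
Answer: -1335/37 ≈ -36.081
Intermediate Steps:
W = 5340 (W = 12*445 = 5340)
A = -22948/175 (A = -131 + 23/(-175) = -131 + 23*(-1/175) = -131 - 23/175 = -22948/175 ≈ -131.13)
O(w) = -148 (O(w) = -277 + 129 = -148)
W/O(A) = 5340/(-148) = 5340*(-1/148) = -1335/37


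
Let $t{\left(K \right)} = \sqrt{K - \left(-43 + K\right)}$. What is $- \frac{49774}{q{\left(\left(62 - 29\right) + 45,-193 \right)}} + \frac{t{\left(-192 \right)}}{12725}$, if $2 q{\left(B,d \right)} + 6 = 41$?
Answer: $- \frac{99548}{35} + \frac{\sqrt{43}}{12725} \approx -2844.2$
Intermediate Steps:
$q{\left(B,d \right)} = \frac{35}{2}$ ($q{\left(B,d \right)} = -3 + \frac{1}{2} \cdot 41 = -3 + \frac{41}{2} = \frac{35}{2}$)
$t{\left(K \right)} = \sqrt{43}$
$- \frac{49774}{q{\left(\left(62 - 29\right) + 45,-193 \right)}} + \frac{t{\left(-192 \right)}}{12725} = - \frac{49774}{\frac{35}{2}} + \frac{\sqrt{43}}{12725} = \left(-49774\right) \frac{2}{35} + \sqrt{43} \cdot \frac{1}{12725} = - \frac{99548}{35} + \frac{\sqrt{43}}{12725}$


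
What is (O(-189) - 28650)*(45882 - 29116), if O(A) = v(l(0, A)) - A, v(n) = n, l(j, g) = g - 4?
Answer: -480412964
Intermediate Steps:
l(j, g) = -4 + g
O(A) = -4 (O(A) = (-4 + A) - A = -4)
(O(-189) - 28650)*(45882 - 29116) = (-4 - 28650)*(45882 - 29116) = -28654*16766 = -480412964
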